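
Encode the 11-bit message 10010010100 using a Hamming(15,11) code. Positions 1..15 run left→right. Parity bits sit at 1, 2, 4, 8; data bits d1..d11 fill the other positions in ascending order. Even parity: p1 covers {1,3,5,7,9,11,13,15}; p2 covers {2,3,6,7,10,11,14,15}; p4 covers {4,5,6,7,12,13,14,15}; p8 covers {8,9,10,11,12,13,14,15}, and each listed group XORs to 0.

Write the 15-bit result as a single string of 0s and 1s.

011000100010100

Place data at non-parity positions: p1 p2 1 p4 0 0 1 p8 0 0 1 0 1 0 0
p1 (pos 1,3,5,7,9,11,13,15): XOR of data positions = 1⊕0⊕1⊕0⊕1⊕1⊕0 = 0
p2 (pos 2,3,6,7,10,11,14,15): XOR of data positions = 1⊕0⊕1⊕0⊕1⊕0⊕0 = 1
p4 (pos 4,5,6,7,12,13,14,15): XOR of data positions = 0⊕0⊕1⊕0⊕1⊕0⊕0 = 0
p8 (pos 8,9,10,11,12,13,14,15): XOR of data positions = 0⊕0⊕1⊕0⊕1⊕0⊕0 = 0
Codeword: 011000100010100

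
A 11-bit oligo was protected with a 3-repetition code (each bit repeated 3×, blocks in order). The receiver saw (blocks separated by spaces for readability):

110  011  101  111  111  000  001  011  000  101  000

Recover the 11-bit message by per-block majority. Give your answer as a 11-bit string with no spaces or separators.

Block 1 (110): 2 ones → 1
Block 2 (011): 2 ones → 1
Block 3 (101): 2 ones → 1
Block 4 (111): 3 ones → 1
Block 5 (111): 3 ones → 1
Block 6 (000): 0 ones → 0
Block 7 (001): 1 one → 0
Block 8 (011): 2 ones → 1
Block 9 (000): 0 ones → 0
Block 10 (101): 2 ones → 1
Block 11 (000): 0 ones → 0

11111001010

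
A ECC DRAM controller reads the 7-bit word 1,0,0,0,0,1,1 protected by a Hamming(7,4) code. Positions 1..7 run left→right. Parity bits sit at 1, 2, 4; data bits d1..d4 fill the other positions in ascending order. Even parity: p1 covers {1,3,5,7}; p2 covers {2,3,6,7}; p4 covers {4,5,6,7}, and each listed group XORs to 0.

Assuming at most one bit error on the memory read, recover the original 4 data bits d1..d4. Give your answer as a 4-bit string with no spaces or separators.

0011

s1 (pos 1,3,5,7): 1⊕0⊕0⊕1 = 0
s2 (pos 2,3,6,7): 0⊕0⊕1⊕1 = 0
s4 (pos 4,5,6,7): 0⊕0⊕1⊕1 = 0
Syndrome s4…s1 = 000 → no error.
Read data bits from positions 3,5,6,7: 0011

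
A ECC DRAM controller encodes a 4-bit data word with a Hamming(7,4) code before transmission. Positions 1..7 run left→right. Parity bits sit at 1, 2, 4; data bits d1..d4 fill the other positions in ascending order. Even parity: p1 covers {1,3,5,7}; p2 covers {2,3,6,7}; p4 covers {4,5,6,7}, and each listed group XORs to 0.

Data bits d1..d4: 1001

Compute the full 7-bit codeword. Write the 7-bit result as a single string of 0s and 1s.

Place data at non-parity positions: p1 p2 1 p4 0 0 1
p1 (pos 1,3,5,7): XOR of data positions = 1⊕0⊕1 = 0
p2 (pos 2,3,6,7): XOR of data positions = 1⊕0⊕1 = 0
p4 (pos 4,5,6,7): XOR of data positions = 0⊕0⊕1 = 1
Codeword: 0011001

0011001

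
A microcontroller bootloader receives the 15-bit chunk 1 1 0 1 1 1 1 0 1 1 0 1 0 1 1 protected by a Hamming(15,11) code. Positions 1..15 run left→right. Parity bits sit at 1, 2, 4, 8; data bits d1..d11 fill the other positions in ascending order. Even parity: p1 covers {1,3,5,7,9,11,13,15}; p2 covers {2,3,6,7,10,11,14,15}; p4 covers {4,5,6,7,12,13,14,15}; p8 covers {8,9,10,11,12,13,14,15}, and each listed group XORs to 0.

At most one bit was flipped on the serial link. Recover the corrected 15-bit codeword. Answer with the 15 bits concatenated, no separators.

s1 (pos 1,3,5,7,9,11,13,15): 1⊕0⊕1⊕1⊕1⊕0⊕0⊕1 = 1
s2 (pos 2,3,6,7,10,11,14,15): 1⊕0⊕1⊕1⊕1⊕0⊕1⊕1 = 0
s4 (pos 4,5,6,7,12,13,14,15): 1⊕1⊕1⊕1⊕1⊕0⊕1⊕1 = 1
s8 (pos 8,9,10,11,12,13,14,15): 0⊕1⊕1⊕0⊕1⊕0⊕1⊕1 = 1
Syndrome s8…s1 = 1101 → error at position 13.
Flip position 13: 110111101101011 → 110111101101111

110111101101111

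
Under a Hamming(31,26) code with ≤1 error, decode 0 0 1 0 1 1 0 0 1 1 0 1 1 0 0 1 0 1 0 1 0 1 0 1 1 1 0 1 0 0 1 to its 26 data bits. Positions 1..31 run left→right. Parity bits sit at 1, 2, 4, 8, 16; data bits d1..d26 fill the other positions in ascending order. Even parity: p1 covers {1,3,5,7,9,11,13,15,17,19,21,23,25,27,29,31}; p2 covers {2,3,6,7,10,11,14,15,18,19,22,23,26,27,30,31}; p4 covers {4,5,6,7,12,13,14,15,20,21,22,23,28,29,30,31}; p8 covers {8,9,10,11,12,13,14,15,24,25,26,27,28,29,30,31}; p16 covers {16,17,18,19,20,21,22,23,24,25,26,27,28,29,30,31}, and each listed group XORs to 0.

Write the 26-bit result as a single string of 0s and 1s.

11101101100010101011001001

s1 (pos 1,3,5,7,9,11,13,15,17,19,21,23,25,27,29,31): 0⊕1⊕1⊕0⊕1⊕0⊕1⊕0⊕0⊕0⊕0⊕0⊕1⊕0⊕0⊕1 = 0
s2 (pos 2,3,6,7,10,11,14,15,18,19,22,23,26,27,30,31): 0⊕1⊕1⊕0⊕1⊕0⊕0⊕0⊕1⊕0⊕1⊕0⊕1⊕0⊕0⊕1 = 1
s4 (pos 4,5,6,7,12,13,14,15,20,21,22,23,28,29,30,31): 0⊕1⊕1⊕0⊕1⊕1⊕0⊕0⊕1⊕0⊕1⊕0⊕1⊕0⊕0⊕1 = 0
s8 (pos 8,9,10,11,12,13,14,15,24,25,26,27,28,29,30,31): 0⊕1⊕1⊕0⊕1⊕1⊕0⊕0⊕1⊕1⊕1⊕0⊕1⊕0⊕0⊕1 = 1
s16 (pos 16,17,18,19,20,21,22,23,24,25,26,27,28,29,30,31): 1⊕0⊕1⊕0⊕1⊕0⊕1⊕0⊕1⊕1⊕1⊕0⊕1⊕0⊕0⊕1 = 1
Syndrome s16…s1 = 11010 → error at position 26.
Flip position 26: 0010110011011001010101011101001 → 0010110011011001010101011001001
Read data bits from positions 3,5,6,7,9,10,11,12,13,14,15,17,18,19,20,21,22,23,24,25,26,27,28,29,30,31: 11101101100010101011001001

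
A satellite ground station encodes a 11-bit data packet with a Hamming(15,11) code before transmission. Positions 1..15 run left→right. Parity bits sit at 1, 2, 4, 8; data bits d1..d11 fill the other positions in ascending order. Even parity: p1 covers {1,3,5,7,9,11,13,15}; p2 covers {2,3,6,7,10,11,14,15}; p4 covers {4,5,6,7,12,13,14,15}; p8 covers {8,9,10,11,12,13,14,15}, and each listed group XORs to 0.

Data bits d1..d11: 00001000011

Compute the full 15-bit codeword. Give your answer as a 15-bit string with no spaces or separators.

Place data at non-parity positions: p1 p2 0 p4 0 0 0 p8 1 0 0 0 0 1 1
p1 (pos 1,3,5,7,9,11,13,15): XOR of data positions = 0⊕0⊕0⊕1⊕0⊕0⊕1 = 0
p2 (pos 2,3,6,7,10,11,14,15): XOR of data positions = 0⊕0⊕0⊕0⊕0⊕1⊕1 = 0
p4 (pos 4,5,6,7,12,13,14,15): XOR of data positions = 0⊕0⊕0⊕0⊕0⊕1⊕1 = 0
p8 (pos 8,9,10,11,12,13,14,15): XOR of data positions = 1⊕0⊕0⊕0⊕0⊕1⊕1 = 1
Codeword: 000000011000011

000000011000011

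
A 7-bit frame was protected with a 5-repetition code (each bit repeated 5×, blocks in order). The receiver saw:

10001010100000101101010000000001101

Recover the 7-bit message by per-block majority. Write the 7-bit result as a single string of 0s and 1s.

0001001

Block 1 (10001): 2 ones → 0
Block 2 (01010): 2 ones → 0
Block 3 (00001): 1 one → 0
Block 4 (01101): 3 ones → 1
Block 5 (01000): 1 one → 0
Block 6 (00000): 0 ones → 0
Block 7 (01101): 3 ones → 1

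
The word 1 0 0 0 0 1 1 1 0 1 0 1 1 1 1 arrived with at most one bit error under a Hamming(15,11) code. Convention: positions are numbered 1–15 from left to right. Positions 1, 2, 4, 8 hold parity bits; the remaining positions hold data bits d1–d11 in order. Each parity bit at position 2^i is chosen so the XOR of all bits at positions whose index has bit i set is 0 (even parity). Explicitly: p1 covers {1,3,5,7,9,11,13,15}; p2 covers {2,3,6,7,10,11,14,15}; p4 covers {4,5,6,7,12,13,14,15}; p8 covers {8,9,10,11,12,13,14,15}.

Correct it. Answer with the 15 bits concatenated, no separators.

110001110101111

s1 (pos 1,3,5,7,9,11,13,15): 1⊕0⊕0⊕1⊕0⊕0⊕1⊕1 = 0
s2 (pos 2,3,6,7,10,11,14,15): 0⊕0⊕1⊕1⊕1⊕0⊕1⊕1 = 1
s4 (pos 4,5,6,7,12,13,14,15): 0⊕0⊕1⊕1⊕1⊕1⊕1⊕1 = 0
s8 (pos 8,9,10,11,12,13,14,15): 1⊕0⊕1⊕0⊕1⊕1⊕1⊕1 = 0
Syndrome s8…s1 = 0010 → error at position 2.
Flip position 2: 100001110101111 → 110001110101111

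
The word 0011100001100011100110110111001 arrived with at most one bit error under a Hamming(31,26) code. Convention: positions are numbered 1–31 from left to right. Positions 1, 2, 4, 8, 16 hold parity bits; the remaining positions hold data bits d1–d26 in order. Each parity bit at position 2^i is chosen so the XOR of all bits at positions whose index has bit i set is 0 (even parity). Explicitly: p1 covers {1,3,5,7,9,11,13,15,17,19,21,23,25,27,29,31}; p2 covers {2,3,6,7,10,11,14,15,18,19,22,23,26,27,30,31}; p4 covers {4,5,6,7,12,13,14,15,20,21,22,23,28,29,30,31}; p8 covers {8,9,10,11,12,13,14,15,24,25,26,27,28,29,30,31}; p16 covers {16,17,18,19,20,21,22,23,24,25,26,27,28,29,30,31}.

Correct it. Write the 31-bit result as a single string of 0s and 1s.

s1 (pos 1,3,5,7,9,11,13,15,17,19,21,23,25,27,29,31): 0⊕1⊕1⊕0⊕0⊕1⊕0⊕1⊕1⊕0⊕1⊕1⊕0⊕1⊕0⊕1 = 1
s2 (pos 2,3,6,7,10,11,14,15,18,19,22,23,26,27,30,31): 0⊕1⊕0⊕0⊕1⊕1⊕0⊕1⊕0⊕0⊕0⊕1⊕1⊕1⊕0⊕1 = 0
s4 (pos 4,5,6,7,12,13,14,15,20,21,22,23,28,29,30,31): 1⊕1⊕0⊕0⊕0⊕0⊕0⊕1⊕1⊕1⊕0⊕1⊕1⊕0⊕0⊕1 = 0
s8 (pos 8,9,10,11,12,13,14,15,24,25,26,27,28,29,30,31): 0⊕0⊕1⊕1⊕0⊕0⊕0⊕1⊕1⊕0⊕1⊕1⊕1⊕0⊕0⊕1 = 0
s16 (pos 16,17,18,19,20,21,22,23,24,25,26,27,28,29,30,31): 1⊕1⊕0⊕0⊕1⊕1⊕0⊕1⊕1⊕0⊕1⊕1⊕1⊕0⊕0⊕1 = 0
Syndrome s16…s1 = 00001 → error at position 1.
Flip position 1: 0011100001100011100110110111001 → 1011100001100011100110110111001

1011100001100011100110110111001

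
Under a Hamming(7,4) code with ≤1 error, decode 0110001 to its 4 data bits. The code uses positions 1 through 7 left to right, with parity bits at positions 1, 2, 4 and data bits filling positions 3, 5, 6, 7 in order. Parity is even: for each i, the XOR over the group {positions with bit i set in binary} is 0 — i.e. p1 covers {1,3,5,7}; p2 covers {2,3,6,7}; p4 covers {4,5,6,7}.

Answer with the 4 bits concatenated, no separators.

1011

s1 (pos 1,3,5,7): 0⊕1⊕0⊕1 = 0
s2 (pos 2,3,6,7): 1⊕1⊕0⊕1 = 1
s4 (pos 4,5,6,7): 0⊕0⊕0⊕1 = 1
Syndrome s4…s1 = 110 → error at position 6.
Flip position 6: 0110001 → 0110011
Read data bits from positions 3,5,6,7: 1011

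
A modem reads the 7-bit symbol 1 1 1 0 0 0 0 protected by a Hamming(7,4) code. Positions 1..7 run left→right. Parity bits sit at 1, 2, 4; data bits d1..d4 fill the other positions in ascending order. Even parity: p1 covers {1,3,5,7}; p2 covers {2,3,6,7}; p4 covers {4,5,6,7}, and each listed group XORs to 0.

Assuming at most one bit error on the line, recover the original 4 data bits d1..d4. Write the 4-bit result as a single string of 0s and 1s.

1000

s1 (pos 1,3,5,7): 1⊕1⊕0⊕0 = 0
s2 (pos 2,3,6,7): 1⊕1⊕0⊕0 = 0
s4 (pos 4,5,6,7): 0⊕0⊕0⊕0 = 0
Syndrome s4…s1 = 000 → no error.
Read data bits from positions 3,5,6,7: 1000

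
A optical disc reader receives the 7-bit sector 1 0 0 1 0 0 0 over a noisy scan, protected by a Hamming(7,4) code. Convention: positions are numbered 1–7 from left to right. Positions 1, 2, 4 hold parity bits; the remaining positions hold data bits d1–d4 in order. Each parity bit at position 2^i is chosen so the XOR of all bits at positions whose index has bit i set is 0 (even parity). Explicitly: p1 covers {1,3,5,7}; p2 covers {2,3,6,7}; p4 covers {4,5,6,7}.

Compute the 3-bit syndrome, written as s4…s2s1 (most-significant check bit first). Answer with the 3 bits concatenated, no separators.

101

s1 (pos 1,3,5,7): 1⊕0⊕0⊕0 = 1
s2 (pos 2,3,6,7): 0⊕0⊕0⊕0 = 0
s4 (pos 4,5,6,7): 1⊕0⊕0⊕0 = 1
Syndrome s4…s1 = 101 → error at position 5.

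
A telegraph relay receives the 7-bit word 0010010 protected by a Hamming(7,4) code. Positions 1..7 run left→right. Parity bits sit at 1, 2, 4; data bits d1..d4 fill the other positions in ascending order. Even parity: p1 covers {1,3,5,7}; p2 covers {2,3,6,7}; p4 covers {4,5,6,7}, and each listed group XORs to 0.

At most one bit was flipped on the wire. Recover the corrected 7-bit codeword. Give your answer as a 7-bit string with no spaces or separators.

s1 (pos 1,3,5,7): 0⊕1⊕0⊕0 = 1
s2 (pos 2,3,6,7): 0⊕1⊕1⊕0 = 0
s4 (pos 4,5,6,7): 0⊕0⊕1⊕0 = 1
Syndrome s4…s1 = 101 → error at position 5.
Flip position 5: 0010010 → 0010110

0010110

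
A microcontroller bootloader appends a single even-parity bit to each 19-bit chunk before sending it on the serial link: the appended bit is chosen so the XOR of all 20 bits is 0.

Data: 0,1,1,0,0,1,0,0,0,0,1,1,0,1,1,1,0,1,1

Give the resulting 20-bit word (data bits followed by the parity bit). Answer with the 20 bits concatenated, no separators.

XOR of the 19 data bits: 0⊕1⊕1⊕0⊕0⊕1⊕0⊕0⊕0⊕0⊕1⊕1⊕0⊕1⊕1⊕1⊕0⊕1⊕1 = 0
Parity bit = 0 (so all 20 bits XOR to 0).

01100100001101110110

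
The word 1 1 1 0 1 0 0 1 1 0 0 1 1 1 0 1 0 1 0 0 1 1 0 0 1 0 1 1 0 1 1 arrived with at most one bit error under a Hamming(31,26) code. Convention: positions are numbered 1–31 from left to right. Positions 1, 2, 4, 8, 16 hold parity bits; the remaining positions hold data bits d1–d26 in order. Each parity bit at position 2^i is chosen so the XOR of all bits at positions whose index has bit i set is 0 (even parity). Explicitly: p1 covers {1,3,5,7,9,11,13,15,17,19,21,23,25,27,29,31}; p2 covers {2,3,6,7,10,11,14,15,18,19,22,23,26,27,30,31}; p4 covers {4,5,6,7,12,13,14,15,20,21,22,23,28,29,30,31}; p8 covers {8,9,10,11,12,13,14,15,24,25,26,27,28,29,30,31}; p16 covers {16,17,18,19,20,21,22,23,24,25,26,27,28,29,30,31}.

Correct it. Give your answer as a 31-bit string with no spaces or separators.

s1 (pos 1,3,5,7,9,11,13,15,17,19,21,23,25,27,29,31): 1⊕1⊕1⊕0⊕1⊕0⊕1⊕0⊕0⊕0⊕1⊕0⊕1⊕1⊕0⊕1 = 1
s2 (pos 2,3,6,7,10,11,14,15,18,19,22,23,26,27,30,31): 1⊕1⊕0⊕0⊕0⊕0⊕1⊕0⊕1⊕0⊕1⊕0⊕0⊕1⊕1⊕1 = 0
s4 (pos 4,5,6,7,12,13,14,15,20,21,22,23,28,29,30,31): 0⊕1⊕0⊕0⊕1⊕1⊕1⊕0⊕0⊕1⊕1⊕0⊕1⊕0⊕1⊕1 = 1
s8 (pos 8,9,10,11,12,13,14,15,24,25,26,27,28,29,30,31): 1⊕1⊕0⊕0⊕1⊕1⊕1⊕0⊕0⊕1⊕0⊕1⊕1⊕0⊕1⊕1 = 0
s16 (pos 16,17,18,19,20,21,22,23,24,25,26,27,28,29,30,31): 1⊕0⊕1⊕0⊕0⊕1⊕1⊕0⊕0⊕1⊕0⊕1⊕1⊕0⊕1⊕1 = 1
Syndrome s16…s1 = 10101 → error at position 21.
Flip position 21: 1110100110011101010011001011011 → 1110100110011101010001001011011

1110100110011101010001001011011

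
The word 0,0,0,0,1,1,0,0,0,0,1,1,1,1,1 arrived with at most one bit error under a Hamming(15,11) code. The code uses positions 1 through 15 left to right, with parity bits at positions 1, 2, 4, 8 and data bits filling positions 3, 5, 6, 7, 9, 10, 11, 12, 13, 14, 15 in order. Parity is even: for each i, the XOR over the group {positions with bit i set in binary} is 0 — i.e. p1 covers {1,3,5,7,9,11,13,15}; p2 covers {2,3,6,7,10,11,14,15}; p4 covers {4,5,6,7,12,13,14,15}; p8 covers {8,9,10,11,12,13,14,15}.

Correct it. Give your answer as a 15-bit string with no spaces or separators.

000011010011111

s1 (pos 1,3,5,7,9,11,13,15): 0⊕0⊕1⊕0⊕0⊕1⊕1⊕1 = 0
s2 (pos 2,3,6,7,10,11,14,15): 0⊕0⊕1⊕0⊕0⊕1⊕1⊕1 = 0
s4 (pos 4,5,6,7,12,13,14,15): 0⊕1⊕1⊕0⊕1⊕1⊕1⊕1 = 0
s8 (pos 8,9,10,11,12,13,14,15): 0⊕0⊕0⊕1⊕1⊕1⊕1⊕1 = 1
Syndrome s8…s1 = 1000 → error at position 8.
Flip position 8: 000011000011111 → 000011010011111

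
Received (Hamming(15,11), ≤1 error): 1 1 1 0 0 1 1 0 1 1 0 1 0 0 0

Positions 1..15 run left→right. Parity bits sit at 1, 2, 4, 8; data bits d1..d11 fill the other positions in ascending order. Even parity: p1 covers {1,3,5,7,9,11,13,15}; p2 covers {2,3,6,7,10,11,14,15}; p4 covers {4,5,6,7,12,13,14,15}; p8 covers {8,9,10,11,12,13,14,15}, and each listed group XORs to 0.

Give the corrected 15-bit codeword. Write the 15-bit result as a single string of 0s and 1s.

s1 (pos 1,3,5,7,9,11,13,15): 1⊕1⊕0⊕1⊕1⊕0⊕0⊕0 = 0
s2 (pos 2,3,6,7,10,11,14,15): 1⊕1⊕1⊕1⊕1⊕0⊕0⊕0 = 1
s4 (pos 4,5,6,7,12,13,14,15): 0⊕0⊕1⊕1⊕1⊕0⊕0⊕0 = 1
s8 (pos 8,9,10,11,12,13,14,15): 0⊕1⊕1⊕0⊕1⊕0⊕0⊕0 = 1
Syndrome s8…s1 = 1110 → error at position 14.
Flip position 14: 111001101101000 → 111001101101010

111001101101010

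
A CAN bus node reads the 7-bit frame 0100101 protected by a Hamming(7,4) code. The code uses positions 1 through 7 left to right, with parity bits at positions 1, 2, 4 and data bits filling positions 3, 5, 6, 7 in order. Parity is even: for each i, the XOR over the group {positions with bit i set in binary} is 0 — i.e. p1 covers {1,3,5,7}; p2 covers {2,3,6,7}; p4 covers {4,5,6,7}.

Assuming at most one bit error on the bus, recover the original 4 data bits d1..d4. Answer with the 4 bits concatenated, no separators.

s1 (pos 1,3,5,7): 0⊕0⊕1⊕1 = 0
s2 (pos 2,3,6,7): 1⊕0⊕0⊕1 = 0
s4 (pos 4,5,6,7): 0⊕1⊕0⊕1 = 0
Syndrome s4…s1 = 000 → no error.
Read data bits from positions 3,5,6,7: 0101

0101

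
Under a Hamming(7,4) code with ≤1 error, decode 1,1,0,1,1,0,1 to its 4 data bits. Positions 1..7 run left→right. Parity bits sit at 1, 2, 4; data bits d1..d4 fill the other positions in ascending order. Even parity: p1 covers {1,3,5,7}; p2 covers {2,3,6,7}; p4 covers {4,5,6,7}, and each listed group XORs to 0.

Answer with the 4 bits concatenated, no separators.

0001

s1 (pos 1,3,5,7): 1⊕0⊕1⊕1 = 1
s2 (pos 2,3,6,7): 1⊕0⊕0⊕1 = 0
s4 (pos 4,5,6,7): 1⊕1⊕0⊕1 = 1
Syndrome s4…s1 = 101 → error at position 5.
Flip position 5: 1101101 → 1101001
Read data bits from positions 3,5,6,7: 0001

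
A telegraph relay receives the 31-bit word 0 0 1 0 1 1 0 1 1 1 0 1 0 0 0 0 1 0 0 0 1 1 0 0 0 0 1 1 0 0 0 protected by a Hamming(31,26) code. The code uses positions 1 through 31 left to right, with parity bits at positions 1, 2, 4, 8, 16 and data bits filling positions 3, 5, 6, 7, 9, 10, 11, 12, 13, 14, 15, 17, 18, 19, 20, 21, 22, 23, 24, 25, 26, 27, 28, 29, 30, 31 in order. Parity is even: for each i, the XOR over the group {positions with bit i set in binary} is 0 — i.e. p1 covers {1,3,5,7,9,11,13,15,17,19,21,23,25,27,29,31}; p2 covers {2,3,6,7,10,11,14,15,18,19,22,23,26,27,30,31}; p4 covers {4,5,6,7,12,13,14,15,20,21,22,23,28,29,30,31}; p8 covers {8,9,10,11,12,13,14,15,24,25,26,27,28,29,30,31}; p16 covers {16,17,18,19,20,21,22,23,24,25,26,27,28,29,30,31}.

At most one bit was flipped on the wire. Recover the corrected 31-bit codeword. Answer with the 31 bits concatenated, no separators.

0010110111010000110011000011000

s1 (pos 1,3,5,7,9,11,13,15,17,19,21,23,25,27,29,31): 0⊕1⊕1⊕0⊕1⊕0⊕0⊕0⊕1⊕0⊕1⊕0⊕0⊕1⊕0⊕0 = 0
s2 (pos 2,3,6,7,10,11,14,15,18,19,22,23,26,27,30,31): 0⊕1⊕1⊕0⊕1⊕0⊕0⊕0⊕0⊕0⊕1⊕0⊕0⊕1⊕0⊕0 = 1
s4 (pos 4,5,6,7,12,13,14,15,20,21,22,23,28,29,30,31): 0⊕1⊕1⊕0⊕1⊕0⊕0⊕0⊕0⊕1⊕1⊕0⊕1⊕0⊕0⊕0 = 0
s8 (pos 8,9,10,11,12,13,14,15,24,25,26,27,28,29,30,31): 1⊕1⊕1⊕0⊕1⊕0⊕0⊕0⊕0⊕0⊕0⊕1⊕1⊕0⊕0⊕0 = 0
s16 (pos 16,17,18,19,20,21,22,23,24,25,26,27,28,29,30,31): 0⊕1⊕0⊕0⊕0⊕1⊕1⊕0⊕0⊕0⊕0⊕1⊕1⊕0⊕0⊕0 = 1
Syndrome s16…s1 = 10010 → error at position 18.
Flip position 18: 0010110111010000100011000011000 → 0010110111010000110011000011000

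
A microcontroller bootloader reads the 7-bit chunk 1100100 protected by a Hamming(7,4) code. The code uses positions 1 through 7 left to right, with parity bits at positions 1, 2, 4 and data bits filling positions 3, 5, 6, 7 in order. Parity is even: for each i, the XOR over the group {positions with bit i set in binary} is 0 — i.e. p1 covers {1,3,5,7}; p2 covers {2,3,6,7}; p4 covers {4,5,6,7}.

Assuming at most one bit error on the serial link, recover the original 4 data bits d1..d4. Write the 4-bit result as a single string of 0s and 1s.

0110

s1 (pos 1,3,5,7): 1⊕0⊕1⊕0 = 0
s2 (pos 2,3,6,7): 1⊕0⊕0⊕0 = 1
s4 (pos 4,5,6,7): 0⊕1⊕0⊕0 = 1
Syndrome s4…s1 = 110 → error at position 6.
Flip position 6: 1100100 → 1100110
Read data bits from positions 3,5,6,7: 0110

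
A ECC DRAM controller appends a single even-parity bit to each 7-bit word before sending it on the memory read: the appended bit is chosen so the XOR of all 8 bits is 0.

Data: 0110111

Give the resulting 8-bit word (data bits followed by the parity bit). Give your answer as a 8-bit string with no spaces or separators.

XOR of the 7 data bits: 0⊕1⊕1⊕0⊕1⊕1⊕1 = 1
Parity bit = 1 (so all 8 bits XOR to 0).

01101111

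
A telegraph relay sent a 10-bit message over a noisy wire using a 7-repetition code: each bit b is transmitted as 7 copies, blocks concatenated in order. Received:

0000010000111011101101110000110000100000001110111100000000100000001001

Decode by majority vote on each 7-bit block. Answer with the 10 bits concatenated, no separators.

Block 1 (0000010): 1 one → 0
Block 2 (0001110): 3 ones → 0
Block 3 (1110110): 5 ones → 1
Block 4 (1110000): 3 ones → 0
Block 5 (1100001): 3 ones → 0
Block 6 (0000000): 0 ones → 0
Block 7 (1110111): 6 ones → 1
Block 8 (1000000): 1 one → 0
Block 9 (0010000): 1 one → 0
Block 10 (0001001): 2 ones → 0

0010001000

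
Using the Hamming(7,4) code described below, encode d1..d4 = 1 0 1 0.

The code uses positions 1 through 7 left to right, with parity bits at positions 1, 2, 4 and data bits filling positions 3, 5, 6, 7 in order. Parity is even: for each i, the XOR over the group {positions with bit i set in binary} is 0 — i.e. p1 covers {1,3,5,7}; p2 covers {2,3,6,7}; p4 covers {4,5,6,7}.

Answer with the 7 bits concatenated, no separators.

Place data at non-parity positions: p1 p2 1 p4 0 1 0
p1 (pos 1,3,5,7): XOR of data positions = 1⊕0⊕0 = 1
p2 (pos 2,3,6,7): XOR of data positions = 1⊕1⊕0 = 0
p4 (pos 4,5,6,7): XOR of data positions = 0⊕1⊕0 = 1
Codeword: 1011010

1011010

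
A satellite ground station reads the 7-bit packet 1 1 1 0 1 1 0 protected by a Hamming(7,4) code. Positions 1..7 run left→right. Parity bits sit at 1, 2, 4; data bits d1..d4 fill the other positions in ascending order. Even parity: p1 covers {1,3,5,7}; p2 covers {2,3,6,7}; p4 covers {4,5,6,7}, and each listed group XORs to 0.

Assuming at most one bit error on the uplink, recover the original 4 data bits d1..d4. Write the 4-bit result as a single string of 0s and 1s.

s1 (pos 1,3,5,7): 1⊕1⊕1⊕0 = 1
s2 (pos 2,3,6,7): 1⊕1⊕1⊕0 = 1
s4 (pos 4,5,6,7): 0⊕1⊕1⊕0 = 0
Syndrome s4…s1 = 011 → error at position 3.
Flip position 3: 1110110 → 1100110
Read data bits from positions 3,5,6,7: 0110

0110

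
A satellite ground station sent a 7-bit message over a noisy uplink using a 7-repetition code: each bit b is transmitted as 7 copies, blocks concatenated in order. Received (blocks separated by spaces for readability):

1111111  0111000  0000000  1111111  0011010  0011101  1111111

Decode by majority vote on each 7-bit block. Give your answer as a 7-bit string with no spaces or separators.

1001011

Block 1 (1111111): 7 ones → 1
Block 2 (0111000): 3 ones → 0
Block 3 (0000000): 0 ones → 0
Block 4 (1111111): 7 ones → 1
Block 5 (0011010): 3 ones → 0
Block 6 (0011101): 4 ones → 1
Block 7 (1111111): 7 ones → 1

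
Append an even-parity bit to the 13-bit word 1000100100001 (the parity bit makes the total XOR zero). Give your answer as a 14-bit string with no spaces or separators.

10001001000010

XOR of the 13 data bits: 1⊕0⊕0⊕0⊕1⊕0⊕0⊕1⊕0⊕0⊕0⊕0⊕1 = 0
Parity bit = 0 (so all 14 bits XOR to 0).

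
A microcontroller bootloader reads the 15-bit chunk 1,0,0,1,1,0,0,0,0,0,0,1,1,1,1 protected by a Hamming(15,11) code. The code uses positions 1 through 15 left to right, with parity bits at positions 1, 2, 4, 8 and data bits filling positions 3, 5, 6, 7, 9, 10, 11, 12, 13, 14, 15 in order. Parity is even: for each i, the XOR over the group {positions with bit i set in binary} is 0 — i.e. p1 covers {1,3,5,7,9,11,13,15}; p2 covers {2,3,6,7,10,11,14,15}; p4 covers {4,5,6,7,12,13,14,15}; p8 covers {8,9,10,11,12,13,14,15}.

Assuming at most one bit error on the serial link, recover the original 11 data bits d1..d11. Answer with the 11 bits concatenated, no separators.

01000001111

s1 (pos 1,3,5,7,9,11,13,15): 1⊕0⊕1⊕0⊕0⊕0⊕1⊕1 = 0
s2 (pos 2,3,6,7,10,11,14,15): 0⊕0⊕0⊕0⊕0⊕0⊕1⊕1 = 0
s4 (pos 4,5,6,7,12,13,14,15): 1⊕1⊕0⊕0⊕1⊕1⊕1⊕1 = 0
s8 (pos 8,9,10,11,12,13,14,15): 0⊕0⊕0⊕0⊕1⊕1⊕1⊕1 = 0
Syndrome s8…s1 = 0000 → no error.
Read data bits from positions 3,5,6,7,9,10,11,12,13,14,15: 01000001111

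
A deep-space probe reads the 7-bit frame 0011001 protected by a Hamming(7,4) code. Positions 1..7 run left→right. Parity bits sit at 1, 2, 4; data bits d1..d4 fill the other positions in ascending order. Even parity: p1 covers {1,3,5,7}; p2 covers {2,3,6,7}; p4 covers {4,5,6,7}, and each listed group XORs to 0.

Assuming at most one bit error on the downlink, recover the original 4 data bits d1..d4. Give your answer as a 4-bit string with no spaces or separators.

s1 (pos 1,3,5,7): 0⊕1⊕0⊕1 = 0
s2 (pos 2,3,6,7): 0⊕1⊕0⊕1 = 0
s4 (pos 4,5,6,7): 1⊕0⊕0⊕1 = 0
Syndrome s4…s1 = 000 → no error.
Read data bits from positions 3,5,6,7: 1001

1001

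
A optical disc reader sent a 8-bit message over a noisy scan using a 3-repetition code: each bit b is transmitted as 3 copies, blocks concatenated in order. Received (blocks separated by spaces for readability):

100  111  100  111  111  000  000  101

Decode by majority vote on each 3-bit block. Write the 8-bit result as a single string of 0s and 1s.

01011001

Block 1 (100): 1 one → 0
Block 2 (111): 3 ones → 1
Block 3 (100): 1 one → 0
Block 4 (111): 3 ones → 1
Block 5 (111): 3 ones → 1
Block 6 (000): 0 ones → 0
Block 7 (000): 0 ones → 0
Block 8 (101): 2 ones → 1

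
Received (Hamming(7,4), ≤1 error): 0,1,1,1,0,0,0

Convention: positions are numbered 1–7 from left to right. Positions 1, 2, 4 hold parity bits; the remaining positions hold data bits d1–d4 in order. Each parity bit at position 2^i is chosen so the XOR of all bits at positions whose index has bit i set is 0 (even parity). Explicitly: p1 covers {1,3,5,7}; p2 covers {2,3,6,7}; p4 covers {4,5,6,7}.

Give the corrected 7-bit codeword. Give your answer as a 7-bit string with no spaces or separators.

0111100

s1 (pos 1,3,5,7): 0⊕1⊕0⊕0 = 1
s2 (pos 2,3,6,7): 1⊕1⊕0⊕0 = 0
s4 (pos 4,5,6,7): 1⊕0⊕0⊕0 = 1
Syndrome s4…s1 = 101 → error at position 5.
Flip position 5: 0111000 → 0111100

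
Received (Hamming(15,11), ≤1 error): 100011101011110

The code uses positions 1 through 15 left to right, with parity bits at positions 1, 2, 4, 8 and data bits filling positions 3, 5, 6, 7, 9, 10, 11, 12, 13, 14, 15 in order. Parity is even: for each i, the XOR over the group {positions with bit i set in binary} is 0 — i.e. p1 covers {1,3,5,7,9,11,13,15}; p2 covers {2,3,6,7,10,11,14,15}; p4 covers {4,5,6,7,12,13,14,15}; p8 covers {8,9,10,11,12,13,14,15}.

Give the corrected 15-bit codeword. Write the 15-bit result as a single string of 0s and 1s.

s1 (pos 1,3,5,7,9,11,13,15): 1⊕0⊕1⊕1⊕1⊕1⊕1⊕0 = 0
s2 (pos 2,3,6,7,10,11,14,15): 0⊕0⊕1⊕1⊕0⊕1⊕1⊕0 = 0
s4 (pos 4,5,6,7,12,13,14,15): 0⊕1⊕1⊕1⊕1⊕1⊕1⊕0 = 0
s8 (pos 8,9,10,11,12,13,14,15): 0⊕1⊕0⊕1⊕1⊕1⊕1⊕0 = 1
Syndrome s8…s1 = 1000 → error at position 8.
Flip position 8: 100011101011110 → 100011111011110

100011111011110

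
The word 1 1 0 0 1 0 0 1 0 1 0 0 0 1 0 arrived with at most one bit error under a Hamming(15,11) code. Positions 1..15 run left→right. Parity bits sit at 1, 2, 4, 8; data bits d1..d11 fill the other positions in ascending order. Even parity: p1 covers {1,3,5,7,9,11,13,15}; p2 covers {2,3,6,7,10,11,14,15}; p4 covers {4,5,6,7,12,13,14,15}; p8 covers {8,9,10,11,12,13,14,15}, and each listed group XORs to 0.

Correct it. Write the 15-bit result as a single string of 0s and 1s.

s1 (pos 1,3,5,7,9,11,13,15): 1⊕0⊕1⊕0⊕0⊕0⊕0⊕0 = 0
s2 (pos 2,3,6,7,10,11,14,15): 1⊕0⊕0⊕0⊕1⊕0⊕1⊕0 = 1
s4 (pos 4,5,6,7,12,13,14,15): 0⊕1⊕0⊕0⊕0⊕0⊕1⊕0 = 0
s8 (pos 8,9,10,11,12,13,14,15): 1⊕0⊕1⊕0⊕0⊕0⊕1⊕0 = 1
Syndrome s8…s1 = 1010 → error at position 10.
Flip position 10: 110010010100010 → 110010010000010

110010010000010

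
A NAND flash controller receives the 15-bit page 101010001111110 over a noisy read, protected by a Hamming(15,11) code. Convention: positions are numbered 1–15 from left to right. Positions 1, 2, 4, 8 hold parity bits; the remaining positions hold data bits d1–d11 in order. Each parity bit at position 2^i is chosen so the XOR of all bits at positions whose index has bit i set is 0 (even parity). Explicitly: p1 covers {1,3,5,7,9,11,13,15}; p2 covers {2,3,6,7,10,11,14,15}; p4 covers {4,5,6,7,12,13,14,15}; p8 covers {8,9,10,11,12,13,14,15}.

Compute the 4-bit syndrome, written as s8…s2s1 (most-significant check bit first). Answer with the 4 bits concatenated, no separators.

s1 (pos 1,3,5,7,9,11,13,15): 1⊕1⊕1⊕0⊕1⊕1⊕1⊕0 = 0
s2 (pos 2,3,6,7,10,11,14,15): 0⊕1⊕0⊕0⊕1⊕1⊕1⊕0 = 0
s4 (pos 4,5,6,7,12,13,14,15): 0⊕1⊕0⊕0⊕1⊕1⊕1⊕0 = 0
s8 (pos 8,9,10,11,12,13,14,15): 0⊕1⊕1⊕1⊕1⊕1⊕1⊕0 = 0
Syndrome s8…s1 = 0000 → no error.

0000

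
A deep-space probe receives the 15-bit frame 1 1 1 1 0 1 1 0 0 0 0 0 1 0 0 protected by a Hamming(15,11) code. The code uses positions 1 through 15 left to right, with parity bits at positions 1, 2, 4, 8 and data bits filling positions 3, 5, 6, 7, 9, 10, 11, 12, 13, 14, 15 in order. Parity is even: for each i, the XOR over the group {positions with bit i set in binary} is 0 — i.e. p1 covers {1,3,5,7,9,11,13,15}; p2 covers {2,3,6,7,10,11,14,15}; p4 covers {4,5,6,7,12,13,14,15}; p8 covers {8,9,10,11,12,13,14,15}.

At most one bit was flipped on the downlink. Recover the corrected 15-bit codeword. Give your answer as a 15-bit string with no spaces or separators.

s1 (pos 1,3,5,7,9,11,13,15): 1⊕1⊕0⊕1⊕0⊕0⊕1⊕0 = 0
s2 (pos 2,3,6,7,10,11,14,15): 1⊕1⊕1⊕1⊕0⊕0⊕0⊕0 = 0
s4 (pos 4,5,6,7,12,13,14,15): 1⊕0⊕1⊕1⊕0⊕1⊕0⊕0 = 0
s8 (pos 8,9,10,11,12,13,14,15): 0⊕0⊕0⊕0⊕0⊕1⊕0⊕0 = 1
Syndrome s8…s1 = 1000 → error at position 8.
Flip position 8: 111101100000100 → 111101110000100

111101110000100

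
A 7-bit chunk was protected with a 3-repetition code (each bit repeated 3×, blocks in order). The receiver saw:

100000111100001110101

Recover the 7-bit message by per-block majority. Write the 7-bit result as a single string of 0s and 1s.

0010011

Block 1 (100): 1 one → 0
Block 2 (000): 0 ones → 0
Block 3 (111): 3 ones → 1
Block 4 (100): 1 one → 0
Block 5 (001): 1 one → 0
Block 6 (110): 2 ones → 1
Block 7 (101): 2 ones → 1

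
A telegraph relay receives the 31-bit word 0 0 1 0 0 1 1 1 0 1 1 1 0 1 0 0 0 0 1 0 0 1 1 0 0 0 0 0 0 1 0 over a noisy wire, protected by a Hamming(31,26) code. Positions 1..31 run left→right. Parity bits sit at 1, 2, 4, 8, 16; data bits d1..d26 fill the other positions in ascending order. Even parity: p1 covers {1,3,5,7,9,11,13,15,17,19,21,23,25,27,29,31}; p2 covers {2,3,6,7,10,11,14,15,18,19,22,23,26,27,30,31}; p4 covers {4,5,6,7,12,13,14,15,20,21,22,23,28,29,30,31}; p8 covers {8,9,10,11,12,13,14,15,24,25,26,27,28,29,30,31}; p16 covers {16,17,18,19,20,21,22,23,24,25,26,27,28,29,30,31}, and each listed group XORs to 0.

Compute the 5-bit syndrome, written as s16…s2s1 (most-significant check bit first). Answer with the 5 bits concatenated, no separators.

00101

s1 (pos 1,3,5,7,9,11,13,15,17,19,21,23,25,27,29,31): 0⊕1⊕0⊕1⊕0⊕1⊕0⊕0⊕0⊕1⊕0⊕1⊕0⊕0⊕0⊕0 = 1
s2 (pos 2,3,6,7,10,11,14,15,18,19,22,23,26,27,30,31): 0⊕1⊕1⊕1⊕1⊕1⊕1⊕0⊕0⊕1⊕1⊕1⊕0⊕0⊕1⊕0 = 0
s4 (pos 4,5,6,7,12,13,14,15,20,21,22,23,28,29,30,31): 0⊕0⊕1⊕1⊕1⊕0⊕1⊕0⊕0⊕0⊕1⊕1⊕0⊕0⊕1⊕0 = 1
s8 (pos 8,9,10,11,12,13,14,15,24,25,26,27,28,29,30,31): 1⊕0⊕1⊕1⊕1⊕0⊕1⊕0⊕0⊕0⊕0⊕0⊕0⊕0⊕1⊕0 = 0
s16 (pos 16,17,18,19,20,21,22,23,24,25,26,27,28,29,30,31): 0⊕0⊕0⊕1⊕0⊕0⊕1⊕1⊕0⊕0⊕0⊕0⊕0⊕0⊕1⊕0 = 0
Syndrome s16…s1 = 00101 → error at position 5.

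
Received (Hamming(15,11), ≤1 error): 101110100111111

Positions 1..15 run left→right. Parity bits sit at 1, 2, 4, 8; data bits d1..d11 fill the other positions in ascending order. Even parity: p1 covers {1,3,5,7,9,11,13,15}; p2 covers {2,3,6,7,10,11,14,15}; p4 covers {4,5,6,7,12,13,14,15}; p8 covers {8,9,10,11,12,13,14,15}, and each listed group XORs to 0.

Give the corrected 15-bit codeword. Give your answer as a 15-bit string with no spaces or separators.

101100100111111

s1 (pos 1,3,5,7,9,11,13,15): 1⊕1⊕1⊕1⊕0⊕1⊕1⊕1 = 1
s2 (pos 2,3,6,7,10,11,14,15): 0⊕1⊕0⊕1⊕1⊕1⊕1⊕1 = 0
s4 (pos 4,5,6,7,12,13,14,15): 1⊕1⊕0⊕1⊕1⊕1⊕1⊕1 = 1
s8 (pos 8,9,10,11,12,13,14,15): 0⊕0⊕1⊕1⊕1⊕1⊕1⊕1 = 0
Syndrome s8…s1 = 0101 → error at position 5.
Flip position 5: 101110100111111 → 101100100111111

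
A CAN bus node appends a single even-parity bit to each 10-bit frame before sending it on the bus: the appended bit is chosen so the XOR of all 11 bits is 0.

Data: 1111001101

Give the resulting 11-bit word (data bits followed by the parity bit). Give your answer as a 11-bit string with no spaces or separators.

XOR of the 10 data bits: 1⊕1⊕1⊕1⊕0⊕0⊕1⊕1⊕0⊕1 = 1
Parity bit = 1 (so all 11 bits XOR to 0).

11110011011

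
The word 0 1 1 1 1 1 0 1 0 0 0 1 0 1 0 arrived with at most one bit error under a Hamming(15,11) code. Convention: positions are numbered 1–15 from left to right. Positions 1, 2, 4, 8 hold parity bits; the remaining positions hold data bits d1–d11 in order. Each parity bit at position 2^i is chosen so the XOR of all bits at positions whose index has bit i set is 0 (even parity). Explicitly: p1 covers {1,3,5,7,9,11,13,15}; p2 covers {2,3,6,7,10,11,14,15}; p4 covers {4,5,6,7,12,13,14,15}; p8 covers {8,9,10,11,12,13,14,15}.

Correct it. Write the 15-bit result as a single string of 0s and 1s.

011111010000010

s1 (pos 1,3,5,7,9,11,13,15): 0⊕1⊕1⊕0⊕0⊕0⊕0⊕0 = 0
s2 (pos 2,3,6,7,10,11,14,15): 1⊕1⊕1⊕0⊕0⊕0⊕1⊕0 = 0
s4 (pos 4,5,6,7,12,13,14,15): 1⊕1⊕1⊕0⊕1⊕0⊕1⊕0 = 1
s8 (pos 8,9,10,11,12,13,14,15): 1⊕0⊕0⊕0⊕1⊕0⊕1⊕0 = 1
Syndrome s8…s1 = 1100 → error at position 12.
Flip position 12: 011111010001010 → 011111010000010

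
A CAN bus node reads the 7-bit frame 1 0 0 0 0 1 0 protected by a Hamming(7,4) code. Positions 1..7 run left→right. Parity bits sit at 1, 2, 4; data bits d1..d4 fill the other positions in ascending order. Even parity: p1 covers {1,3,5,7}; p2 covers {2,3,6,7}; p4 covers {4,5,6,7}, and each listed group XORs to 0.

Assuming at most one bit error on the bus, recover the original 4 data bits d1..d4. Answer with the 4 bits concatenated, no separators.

s1 (pos 1,3,5,7): 1⊕0⊕0⊕0 = 1
s2 (pos 2,3,6,7): 0⊕0⊕1⊕0 = 1
s4 (pos 4,5,6,7): 0⊕0⊕1⊕0 = 1
Syndrome s4…s1 = 111 → error at position 7.
Flip position 7: 1000010 → 1000011
Read data bits from positions 3,5,6,7: 0011

0011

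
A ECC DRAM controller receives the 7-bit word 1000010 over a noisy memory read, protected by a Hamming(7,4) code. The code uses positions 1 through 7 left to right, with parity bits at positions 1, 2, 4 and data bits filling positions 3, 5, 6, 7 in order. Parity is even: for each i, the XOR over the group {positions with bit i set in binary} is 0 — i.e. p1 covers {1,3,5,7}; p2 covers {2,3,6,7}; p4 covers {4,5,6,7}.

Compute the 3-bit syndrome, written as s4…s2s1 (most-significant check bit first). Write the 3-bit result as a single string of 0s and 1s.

111

s1 (pos 1,3,5,7): 1⊕0⊕0⊕0 = 1
s2 (pos 2,3,6,7): 0⊕0⊕1⊕0 = 1
s4 (pos 4,5,6,7): 0⊕0⊕1⊕0 = 1
Syndrome s4…s1 = 111 → error at position 7.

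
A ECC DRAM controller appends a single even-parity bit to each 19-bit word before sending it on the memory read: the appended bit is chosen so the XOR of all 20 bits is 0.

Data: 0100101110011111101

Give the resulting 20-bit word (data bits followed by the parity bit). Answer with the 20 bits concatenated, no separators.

01001011100111111010

XOR of the 19 data bits: 0⊕1⊕0⊕0⊕1⊕0⊕1⊕1⊕1⊕0⊕0⊕1⊕1⊕1⊕1⊕1⊕1⊕0⊕1 = 0
Parity bit = 0 (so all 20 bits XOR to 0).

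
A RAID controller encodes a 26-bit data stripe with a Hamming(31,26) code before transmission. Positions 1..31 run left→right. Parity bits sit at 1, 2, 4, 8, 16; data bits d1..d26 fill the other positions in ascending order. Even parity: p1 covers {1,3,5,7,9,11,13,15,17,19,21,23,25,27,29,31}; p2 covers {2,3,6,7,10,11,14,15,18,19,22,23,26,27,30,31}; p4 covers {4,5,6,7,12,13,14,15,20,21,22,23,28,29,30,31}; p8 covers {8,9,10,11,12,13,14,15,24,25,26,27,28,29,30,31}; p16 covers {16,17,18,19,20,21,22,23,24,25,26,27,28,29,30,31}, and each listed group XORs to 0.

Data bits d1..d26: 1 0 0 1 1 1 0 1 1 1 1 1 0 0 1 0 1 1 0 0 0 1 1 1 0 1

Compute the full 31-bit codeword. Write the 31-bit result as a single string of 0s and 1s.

0111001011011110100101100011101

Place data at non-parity positions: p1 p2 1 p4 0 0 1 p8 1 1 0 1 1 1 1 p16 1 0 0 1 0 1 1 0 0 0 1 1 1 0 1
p1 (pos 1,3,5,7,9,11,13,15,17,19,21,23,25,27,29,31): XOR of data positions = 1⊕0⊕1⊕1⊕0⊕1⊕1⊕1⊕0⊕0⊕1⊕0⊕1⊕1⊕1 = 0
p2 (pos 2,3,6,7,10,11,14,15,18,19,22,23,26,27,30,31): XOR of data positions = 1⊕0⊕1⊕1⊕0⊕1⊕1⊕0⊕0⊕1⊕1⊕0⊕1⊕0⊕1 = 1
p4 (pos 4,5,6,7,12,13,14,15,20,21,22,23,28,29,30,31): XOR of data positions = 0⊕0⊕1⊕1⊕1⊕1⊕1⊕1⊕0⊕1⊕1⊕1⊕1⊕0⊕1 = 1
p8 (pos 8,9,10,11,12,13,14,15,24,25,26,27,28,29,30,31): XOR of data positions = 1⊕1⊕0⊕1⊕1⊕1⊕1⊕0⊕0⊕0⊕1⊕1⊕1⊕0⊕1 = 0
p16 (pos 16,17,18,19,20,21,22,23,24,25,26,27,28,29,30,31): XOR of data positions = 1⊕0⊕0⊕1⊕0⊕1⊕1⊕0⊕0⊕0⊕1⊕1⊕1⊕0⊕1 = 0
Codeword: 0111001011011110100101100011101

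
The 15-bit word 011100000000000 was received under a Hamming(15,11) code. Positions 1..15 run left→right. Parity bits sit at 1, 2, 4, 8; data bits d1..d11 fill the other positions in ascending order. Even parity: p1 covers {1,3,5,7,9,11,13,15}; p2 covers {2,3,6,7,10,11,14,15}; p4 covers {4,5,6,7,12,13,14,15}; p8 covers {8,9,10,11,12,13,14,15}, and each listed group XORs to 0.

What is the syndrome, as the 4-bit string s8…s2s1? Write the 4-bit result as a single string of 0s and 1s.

0101

s1 (pos 1,3,5,7,9,11,13,15): 0⊕1⊕0⊕0⊕0⊕0⊕0⊕0 = 1
s2 (pos 2,3,6,7,10,11,14,15): 1⊕1⊕0⊕0⊕0⊕0⊕0⊕0 = 0
s4 (pos 4,5,6,7,12,13,14,15): 1⊕0⊕0⊕0⊕0⊕0⊕0⊕0 = 1
s8 (pos 8,9,10,11,12,13,14,15): 0⊕0⊕0⊕0⊕0⊕0⊕0⊕0 = 0
Syndrome s8…s1 = 0101 → error at position 5.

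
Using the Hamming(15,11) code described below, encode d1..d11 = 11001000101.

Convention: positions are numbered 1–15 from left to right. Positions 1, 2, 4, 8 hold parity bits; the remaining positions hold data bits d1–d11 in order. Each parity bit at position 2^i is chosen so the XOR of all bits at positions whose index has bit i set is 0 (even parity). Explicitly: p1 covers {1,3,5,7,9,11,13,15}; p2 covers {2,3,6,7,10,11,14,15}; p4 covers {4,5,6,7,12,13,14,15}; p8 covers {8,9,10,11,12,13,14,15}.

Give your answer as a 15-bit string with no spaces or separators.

101110011000101

Place data at non-parity positions: p1 p2 1 p4 1 0 0 p8 1 0 0 0 1 0 1
p1 (pos 1,3,5,7,9,11,13,15): XOR of data positions = 1⊕1⊕0⊕1⊕0⊕1⊕1 = 1
p2 (pos 2,3,6,7,10,11,14,15): XOR of data positions = 1⊕0⊕0⊕0⊕0⊕0⊕1 = 0
p4 (pos 4,5,6,7,12,13,14,15): XOR of data positions = 1⊕0⊕0⊕0⊕1⊕0⊕1 = 1
p8 (pos 8,9,10,11,12,13,14,15): XOR of data positions = 1⊕0⊕0⊕0⊕1⊕0⊕1 = 1
Codeword: 101110011000101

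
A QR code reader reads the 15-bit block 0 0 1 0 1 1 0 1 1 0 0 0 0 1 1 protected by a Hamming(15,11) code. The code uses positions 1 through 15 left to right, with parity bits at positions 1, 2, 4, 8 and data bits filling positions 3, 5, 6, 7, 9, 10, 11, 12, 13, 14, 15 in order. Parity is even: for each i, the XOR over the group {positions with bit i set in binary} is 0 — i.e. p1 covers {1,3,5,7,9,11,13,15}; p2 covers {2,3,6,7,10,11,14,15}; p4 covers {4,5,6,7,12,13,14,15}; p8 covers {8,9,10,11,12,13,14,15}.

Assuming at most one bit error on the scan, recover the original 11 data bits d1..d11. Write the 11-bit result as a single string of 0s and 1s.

s1 (pos 1,3,5,7,9,11,13,15): 0⊕1⊕1⊕0⊕1⊕0⊕0⊕1 = 0
s2 (pos 2,3,6,7,10,11,14,15): 0⊕1⊕1⊕0⊕0⊕0⊕1⊕1 = 0
s4 (pos 4,5,6,7,12,13,14,15): 0⊕1⊕1⊕0⊕0⊕0⊕1⊕1 = 0
s8 (pos 8,9,10,11,12,13,14,15): 1⊕1⊕0⊕0⊕0⊕0⊕1⊕1 = 0
Syndrome s8…s1 = 0000 → no error.
Read data bits from positions 3,5,6,7,9,10,11,12,13,14,15: 11101000011

11101000011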